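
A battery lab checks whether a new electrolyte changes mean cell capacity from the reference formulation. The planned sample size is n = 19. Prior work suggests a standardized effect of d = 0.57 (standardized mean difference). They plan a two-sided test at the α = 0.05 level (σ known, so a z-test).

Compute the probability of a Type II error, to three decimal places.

Noncentrality parameter: δ = d·√n = 0.57 × √19 = 2.4846
Critical value for a two-sided test at α = 0.05: z_{α/2} = 1.960.
Power = Φ(δ − 1.960) + Φ(−δ − 1.960) = Φ(0.525) + Φ(-4.445) = 0.7001 + 0.0000 = 0.7001.
Type II error: β = 1 − power = 1 − 0.7001 = 0.2999.

β ≈ 0.300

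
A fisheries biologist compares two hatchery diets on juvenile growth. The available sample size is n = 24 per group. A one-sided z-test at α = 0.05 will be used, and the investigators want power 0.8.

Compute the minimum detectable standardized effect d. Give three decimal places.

Need Φ(δ − 1.645) = 0.8, so δ = 1.645 + 0.842 = 2.486.
δ = d·√(n/2) ⇒ d = δ/√(n/2) = 2.486/√(24/2) = 0.7178.

d ≈ 0.718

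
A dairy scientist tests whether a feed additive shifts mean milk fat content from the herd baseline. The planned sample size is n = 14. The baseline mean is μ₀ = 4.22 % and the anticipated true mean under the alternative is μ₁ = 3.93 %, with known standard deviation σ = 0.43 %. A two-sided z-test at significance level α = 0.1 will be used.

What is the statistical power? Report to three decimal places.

Power ≈ 0.810

Standardized effect: d = |μ₁ − μ₀| / σ = |3.93 − 4.22| / 0.43 = 0.6744
Noncentrality parameter: δ = d·√n = 0.6744 × √14 = 2.5234
Critical value for a two-sided test at α = 0.1: z_{α/2} = 1.645.
Power = Φ(δ − 1.645) + Φ(−δ − 1.645) = Φ(0.879) + Φ(-4.168) = 0.8102 + 0.0000 = 0.8102.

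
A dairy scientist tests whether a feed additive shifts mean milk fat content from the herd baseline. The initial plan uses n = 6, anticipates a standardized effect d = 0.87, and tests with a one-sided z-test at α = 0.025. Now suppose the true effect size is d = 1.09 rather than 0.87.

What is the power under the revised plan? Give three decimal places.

Power ≈ 0.761

With d = 1.09: δ = d·√n = 1.09 × √6 = 2.6699. Critical value z_{0.025} = 1.960.
Revised power = Φ(δ − 1.960) = Φ(0.710) = 0.7611.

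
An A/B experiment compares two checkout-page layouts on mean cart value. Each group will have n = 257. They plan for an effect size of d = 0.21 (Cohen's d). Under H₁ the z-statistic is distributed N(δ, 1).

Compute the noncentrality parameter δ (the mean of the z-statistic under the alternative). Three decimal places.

δ ≈ 2.381

δ = d·√(n/2) = 0.21 × √(257/2) = 2.3805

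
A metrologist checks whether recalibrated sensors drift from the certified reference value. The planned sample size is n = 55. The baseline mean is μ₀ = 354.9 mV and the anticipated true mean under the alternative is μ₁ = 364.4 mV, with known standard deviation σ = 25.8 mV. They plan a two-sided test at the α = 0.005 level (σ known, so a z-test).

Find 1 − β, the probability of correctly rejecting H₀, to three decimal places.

Power ≈ 0.470

Standardized effect: d = |μ₁ − μ₀| / σ = |364.4 − 354.9| / 25.8 = 0.3682
Noncentrality parameter: δ = d·√n = 0.3682 × √55 = 2.7308
Critical value for a two-sided test at α = 0.005: z_{α/2} = 2.807.
Power = Φ(δ − 2.807) + Φ(−δ − 2.807) = Φ(-0.076) + Φ(-5.538) = 0.4696 + 0.0000 = 0.4696.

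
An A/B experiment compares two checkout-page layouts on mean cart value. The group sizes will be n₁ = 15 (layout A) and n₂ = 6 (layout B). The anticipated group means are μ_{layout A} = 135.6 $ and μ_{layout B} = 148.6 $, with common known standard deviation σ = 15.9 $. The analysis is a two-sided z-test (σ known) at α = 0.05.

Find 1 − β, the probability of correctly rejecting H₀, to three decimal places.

Standardized effect: d = |μ_{layout A} − μ_{layout B}| / σ = |135.6 − 148.6| / 15.9 = 0.8176
Noncentrality parameter: λ = d / √(1/n₁ + 1/n₂) = 0.8176 / √(1/15 + 1/6) = 1.6926
Critical value for a two-sided test at α = 0.05: z_{α/2} = 1.960.
Power = Φ(λ − 1.960) + Φ(−λ − 1.960) = Φ(-0.267) + Φ(-3.653) = 0.3946 + 0.0001 = 0.3947.

Power ≈ 0.395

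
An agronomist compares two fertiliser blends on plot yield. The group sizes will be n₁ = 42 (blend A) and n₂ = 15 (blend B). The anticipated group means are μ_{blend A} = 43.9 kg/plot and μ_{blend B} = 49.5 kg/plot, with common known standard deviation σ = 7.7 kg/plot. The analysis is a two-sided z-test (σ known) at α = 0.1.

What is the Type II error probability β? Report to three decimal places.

β ≈ 0.220

Standardized effect: d = |μ_{blend A} − μ_{blend B}| / σ = |43.9 − 49.5| / 7.7 = 0.7273
Noncentrality parameter: δ = d / √(1/n₁ + 1/n₂) = 0.7273 / √(1/42 + 1/15) = 2.4179
Critical value for a two-sided test at α = 0.1: z_{α/2} = 1.645.
Power = Φ(δ − 1.645) + Φ(−δ − 1.645) = Φ(0.773) + Φ(-4.063) = 0.7802 + 0.0000 = 0.7803.
Type II error: β = 1 − power = 1 − 0.7803 = 0.2197.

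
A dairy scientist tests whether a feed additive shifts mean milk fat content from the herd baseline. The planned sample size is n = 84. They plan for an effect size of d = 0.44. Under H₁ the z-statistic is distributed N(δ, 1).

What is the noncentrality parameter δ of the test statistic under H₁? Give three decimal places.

The noncentrality parameter scales effect size by the design's sample-size factor: δ = d·√n = 0.44 × √84 = 4.0327

δ ≈ 4.033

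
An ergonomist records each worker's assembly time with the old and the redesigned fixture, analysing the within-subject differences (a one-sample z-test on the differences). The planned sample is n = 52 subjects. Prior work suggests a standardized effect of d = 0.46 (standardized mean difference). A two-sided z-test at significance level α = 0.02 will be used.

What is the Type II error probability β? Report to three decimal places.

β ≈ 0.161

Noncentrality parameter: δ = d·√n = 0.46 × √52 = 3.3171
Two-sided α = 0.02 → critical value z_{0.01} = 2.326.
Power = Φ(δ − 2.326) + Φ(−δ − 2.326) = Φ(0.991) + Φ(-5.643) = 0.8391 + 0.0000 = 0.8391.
Type II error: β = 1 − power = 1 − 0.8391 = 0.1609.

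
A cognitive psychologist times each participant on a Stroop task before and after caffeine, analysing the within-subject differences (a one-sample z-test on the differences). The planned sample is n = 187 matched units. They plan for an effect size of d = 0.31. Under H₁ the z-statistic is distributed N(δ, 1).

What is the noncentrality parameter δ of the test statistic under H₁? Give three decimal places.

δ = d·√n = 0.31 × √187 = 4.2392

δ ≈ 4.239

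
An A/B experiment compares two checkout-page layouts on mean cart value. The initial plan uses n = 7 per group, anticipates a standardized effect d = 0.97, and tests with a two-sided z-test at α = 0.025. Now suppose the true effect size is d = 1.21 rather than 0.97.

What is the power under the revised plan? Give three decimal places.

Power ≈ 0.509

With d = 1.21: δ = d·√(n/2) = 1.21 × √(7/2) = 2.2637. Critical value z_{0.0125} = 2.241.
Revised power = Φ(δ − 2.241) + Φ(−δ − 2.241) = Φ(0.022) + Φ(-4.505) = 0.5089 + 0.0000 = 0.5089.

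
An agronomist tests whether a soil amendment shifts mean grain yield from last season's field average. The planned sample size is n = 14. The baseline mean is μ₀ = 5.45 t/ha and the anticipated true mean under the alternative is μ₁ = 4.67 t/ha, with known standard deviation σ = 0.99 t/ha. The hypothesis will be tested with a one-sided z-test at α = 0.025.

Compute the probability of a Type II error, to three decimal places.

β ≈ 0.162

Standardized effect: d = |μ₁ − μ₀| / σ = |4.67 − 5.45| / 0.99 = 0.7879
Noncentrality parameter: λ = d·√n = 0.7879 × √14 = 2.9480
Critical value for a one-sided test at α = 0.025: z_α = 1.960.
Power = P(Z > 1.960 − λ) = Φ(0.988) = 0.8384.
Type II error: β = 1 − power = 1 − 0.8384 = 0.1616.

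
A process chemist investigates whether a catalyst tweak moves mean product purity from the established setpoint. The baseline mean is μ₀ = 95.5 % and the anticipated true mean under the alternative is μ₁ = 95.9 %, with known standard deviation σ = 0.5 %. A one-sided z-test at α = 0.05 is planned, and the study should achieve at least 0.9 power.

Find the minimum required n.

n = 14

Standardized effect: d = |μ₁ − μ₀| / σ = |95.9 − 95.5| / 0.5 = 0.8000
Set Φ(δ − 1.645) = 0.9; then δ − 1.645 = Φ⁻¹(0.9) = 1.282, giving δ = 2.926.
δ = d·√n ⇒ n = (δ/d)² = (2.926 / 0.8000)² = 13.38.
Rounding up, n = 14.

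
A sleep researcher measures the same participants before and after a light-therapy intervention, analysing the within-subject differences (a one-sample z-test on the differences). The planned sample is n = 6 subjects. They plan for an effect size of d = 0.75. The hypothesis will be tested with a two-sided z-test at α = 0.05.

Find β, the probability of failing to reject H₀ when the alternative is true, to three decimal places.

β ≈ 0.549

Noncentrality parameter: δ = d·√n = 0.75 × √6 = 1.8371
Two-sided α = 0.05 → critical value z_{0.025} = 1.960.
Power = Φ(δ − 1.960) + Φ(−δ − 1.960) = Φ(-0.123) + Φ(-3.797) = 0.4511 + 0.0001 = 0.4512.
Type II error: β = 1 − power = 1 − 0.4512 = 0.5488.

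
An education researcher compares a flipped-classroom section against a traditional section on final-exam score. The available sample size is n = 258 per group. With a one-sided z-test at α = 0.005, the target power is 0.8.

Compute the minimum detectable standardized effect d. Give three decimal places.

d ≈ 0.301

Need Φ(δ − 2.576) = 0.8, so δ = 2.576 + 0.842 = 3.417.
δ = d·√(n/2) ⇒ d = δ/√(n/2) = 3.417/√(258/2) = 0.3009.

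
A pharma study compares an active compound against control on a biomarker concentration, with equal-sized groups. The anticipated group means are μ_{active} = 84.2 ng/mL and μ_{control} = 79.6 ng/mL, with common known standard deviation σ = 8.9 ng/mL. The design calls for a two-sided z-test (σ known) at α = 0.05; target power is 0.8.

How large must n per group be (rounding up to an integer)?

n = 59 per group

Standardized effect: d = |μ_{active} − μ_{control}| / σ = |84.2 − 79.6| / 8.9 = 0.5169
Set Φ(δ − 1.960) = 0.8; then δ − 1.960 = Φ⁻¹(0.8) = 0.842, giving δ = 2.802.
(The Φ(−δ − z_{α/2}) term is vanishingly small for δ > 0 and is dropped in the standard sample-size formula.)
δ = d·√(n/2) ⇒ n = 2(δ/d)² = 2 × (2.802 / 0.5169)² = 58.76.
Rounding up, n = 59 per group.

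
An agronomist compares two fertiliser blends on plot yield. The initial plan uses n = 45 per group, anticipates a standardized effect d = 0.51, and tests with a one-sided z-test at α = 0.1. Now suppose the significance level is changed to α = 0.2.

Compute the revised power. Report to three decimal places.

Power ≈ 0.943

δ = d·√(n/2) = 0.51 × √(45/2) = 2.4191 (unchanged). New critical value: z_{0.2} = 0.842.
Revised power = Φ(δ − 0.842) = Φ(1.578) = 0.9427.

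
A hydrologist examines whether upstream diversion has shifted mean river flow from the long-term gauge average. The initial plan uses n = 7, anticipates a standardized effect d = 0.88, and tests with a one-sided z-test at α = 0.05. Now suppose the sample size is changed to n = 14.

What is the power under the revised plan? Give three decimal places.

With n = 14: δ = d·√n = 0.88 × √14 = 3.2927. Critical value z_{0.05} = 1.645.
Revised power = Φ(δ − 1.645) = Φ(1.648) = 0.9503.

Power ≈ 0.950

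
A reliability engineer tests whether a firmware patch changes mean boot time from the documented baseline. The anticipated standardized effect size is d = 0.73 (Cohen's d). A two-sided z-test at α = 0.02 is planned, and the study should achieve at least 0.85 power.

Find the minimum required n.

Set Φ(δ − 2.326) = 0.85; then δ − 2.326 = Φ⁻¹(0.85) = 1.036, giving δ = 3.363.
(The Φ(−δ − z_{α/2}) term is vanishingly small for δ > 0 and is dropped in the standard sample-size formula.)
δ = d·√n ⇒ n = (δ/d)² = (3.363 / 0.73)² = 21.22.
Rounding up, n = 22.

n = 22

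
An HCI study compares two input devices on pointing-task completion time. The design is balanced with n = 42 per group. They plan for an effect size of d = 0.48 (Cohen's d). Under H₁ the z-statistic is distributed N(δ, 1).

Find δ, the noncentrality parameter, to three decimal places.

δ = d·√(n/2) = 0.48 × √(42/2) = 2.1996

δ ≈ 2.200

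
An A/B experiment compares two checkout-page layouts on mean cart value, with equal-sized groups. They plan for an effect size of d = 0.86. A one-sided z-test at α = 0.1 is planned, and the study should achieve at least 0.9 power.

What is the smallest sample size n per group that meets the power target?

For power 0.9 need Φ(δ − z_{0.1}) = 0.9, so δ = z_{0.1} + z_{0.10} = 1.282 + 1.282 = 2.563.
δ = d·√(n/2) ⇒ n = 2(δ/d)² = 2 × (2.563 / 0.86)² = 17.77.
Round up to the next whole unit.

n = 18 per group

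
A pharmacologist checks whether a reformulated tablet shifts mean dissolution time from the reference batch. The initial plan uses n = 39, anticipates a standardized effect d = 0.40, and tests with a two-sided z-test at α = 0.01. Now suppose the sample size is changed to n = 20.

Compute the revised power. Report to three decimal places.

With n = 20: δ = d·√n = 0.40 × √20 = 1.7889. Critical value z_{0.005} = 2.576.
Revised power = Φ(δ − 2.576) + Φ(−δ − 2.576) = Φ(-0.787) + Φ(-4.365) = 0.2156 + 0.0000 = 0.2157.

Power ≈ 0.216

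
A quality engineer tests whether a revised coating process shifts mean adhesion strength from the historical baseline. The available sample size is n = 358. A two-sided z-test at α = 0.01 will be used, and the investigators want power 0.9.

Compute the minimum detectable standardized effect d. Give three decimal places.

d ≈ 0.204

Required noncentrality: δ = z_{0.005} + z_{0.10} = 2.576 + 1.282 = 3.857.
(The second rejection-region term Φ(−δ − z_{α/2}) is negligible and dropped.)
δ = d·√n ⇒ d = δ/√n = 3.857/√358 = 0.2039.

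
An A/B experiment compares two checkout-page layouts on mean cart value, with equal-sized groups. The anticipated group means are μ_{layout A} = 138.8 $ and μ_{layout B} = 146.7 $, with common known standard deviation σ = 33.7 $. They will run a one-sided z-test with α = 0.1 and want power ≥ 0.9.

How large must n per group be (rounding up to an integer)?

Standardized effect: d = |μ_{layout A} − μ_{layout B}| / σ = |138.8 − 146.7| / 33.7 = 0.2344
For power 0.9 need Φ(δ − z_{0.1}) = 0.9, so δ = z_{0.1} + z_{0.10} = 1.282 + 1.282 = 2.563.
δ = d·√(n/2) ⇒ n = 2(δ/d)² = 2 × (2.563 / 0.2344)² = 239.09.
Rounding up, n = 240 per group.

n = 240 per group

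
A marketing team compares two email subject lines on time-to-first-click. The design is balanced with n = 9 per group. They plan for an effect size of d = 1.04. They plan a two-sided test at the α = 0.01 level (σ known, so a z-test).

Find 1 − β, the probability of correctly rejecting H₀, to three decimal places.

Noncentrality parameter: δ = d·√(n/2) = 1.04 × √(9/2) = 2.2062
Critical value for a two-sided test at α = 0.01: z_{α/2} = 2.576.
Power = Φ(δ − 2.576) + Φ(−δ − 2.576) = Φ(-0.370) + Φ(-4.782) = 0.3558 + 0.0000 = 0.3558.

Power ≈ 0.356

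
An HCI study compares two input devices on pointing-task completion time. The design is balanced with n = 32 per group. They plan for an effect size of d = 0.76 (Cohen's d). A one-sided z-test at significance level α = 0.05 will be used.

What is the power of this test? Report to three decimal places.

Noncentrality parameter: δ = d·√(n/2) = 0.76 × √(32/2) = 3.0400
Critical value for a one-sided test at α = 0.05: z_α = 1.645.
Power = Φ(δ − 1.645) = Φ(1.395) = 0.9185.

Power ≈ 0.919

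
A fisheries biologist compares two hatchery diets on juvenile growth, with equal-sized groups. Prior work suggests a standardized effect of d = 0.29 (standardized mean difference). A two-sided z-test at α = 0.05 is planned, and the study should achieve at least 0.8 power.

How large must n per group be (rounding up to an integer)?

n = 187 per group

For power 0.8 need Φ(δ − z_{0.025}) = 0.8, so δ = z_{0.025} + z_{0.20} = 1.960 + 0.842 = 2.802.
(The Φ(−δ − z_{α/2}) term is vanishingly small for δ > 0 and is dropped in the standard sample-size formula.)
δ = d·√(n/2) ⇒ n = 2(δ/d)² = 2 × (2.802 / 0.29)² = 186.66.
Round up to the next whole unit.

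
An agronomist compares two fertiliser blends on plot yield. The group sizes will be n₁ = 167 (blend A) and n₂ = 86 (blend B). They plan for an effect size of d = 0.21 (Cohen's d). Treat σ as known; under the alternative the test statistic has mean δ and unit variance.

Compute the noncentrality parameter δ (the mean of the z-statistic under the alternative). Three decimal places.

δ ≈ 1.582

The noncentrality parameter scales effect size by the design's sample-size factor: δ = d / √(1/n₁ + 1/n₂) = 0.21 / √(1/167 + 1/86) = 1.5822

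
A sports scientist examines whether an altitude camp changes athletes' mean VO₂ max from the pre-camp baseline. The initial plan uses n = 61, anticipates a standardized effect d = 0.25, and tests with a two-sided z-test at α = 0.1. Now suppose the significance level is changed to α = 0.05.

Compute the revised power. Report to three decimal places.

δ = d·√n = 0.25 × √61 = 1.9526 (unchanged). New critical value: z_{0.025} = 1.960.
Revised power = Φ(δ − 1.960) + Φ(−δ − 1.960) = Φ(-0.007) + Φ(-3.913) = 0.4970 + 0.0000 = 0.4971.

Power ≈ 0.497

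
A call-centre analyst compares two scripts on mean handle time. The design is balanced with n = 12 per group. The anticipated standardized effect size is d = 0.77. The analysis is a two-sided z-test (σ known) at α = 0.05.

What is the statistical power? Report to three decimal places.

Noncentrality parameter: δ = d·√(n/2) = 0.77 × √(12/2) = 1.8861
Two-sided α = 0.05 → critical value z_{0.025} = 1.960.
Power = Φ(δ − 1.960) + Φ(−δ − 1.960) = Φ(-0.074) + Φ(-3.846) = 0.4706 + 0.0001 = 0.4706.

Power ≈ 0.471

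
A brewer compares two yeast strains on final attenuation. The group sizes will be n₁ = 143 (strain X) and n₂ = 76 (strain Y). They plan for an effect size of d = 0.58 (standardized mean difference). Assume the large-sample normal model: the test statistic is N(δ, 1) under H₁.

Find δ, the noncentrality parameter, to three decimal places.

δ ≈ 4.086

δ = d / √(1/n₁ + 1/n₂) = 0.58 / √(1/143 + 1/76) = 4.0858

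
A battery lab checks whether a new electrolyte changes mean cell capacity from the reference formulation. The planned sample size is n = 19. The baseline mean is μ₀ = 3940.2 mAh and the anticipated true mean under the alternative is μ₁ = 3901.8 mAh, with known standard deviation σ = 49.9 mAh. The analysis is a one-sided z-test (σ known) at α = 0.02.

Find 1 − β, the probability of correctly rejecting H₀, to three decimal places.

Power ≈ 0.903

Standardized effect: d = |μ₁ − μ₀| / σ = |3901.8 − 3940.2| / 49.9 = 0.7695
Noncentrality parameter: δ = d·√n = 0.7695 × √19 = 3.3543
One-sided α = 0.02 → critical value z_{0.02} = 2.054.
Power = Φ(δ − 2.054) = Φ(1.301) = 0.9033.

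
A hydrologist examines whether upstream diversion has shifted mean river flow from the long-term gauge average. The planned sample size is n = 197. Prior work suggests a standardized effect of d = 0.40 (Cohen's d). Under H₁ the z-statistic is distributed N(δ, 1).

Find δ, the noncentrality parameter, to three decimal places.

δ = d·√n = 0.40 × √197 = 5.6143

δ ≈ 5.614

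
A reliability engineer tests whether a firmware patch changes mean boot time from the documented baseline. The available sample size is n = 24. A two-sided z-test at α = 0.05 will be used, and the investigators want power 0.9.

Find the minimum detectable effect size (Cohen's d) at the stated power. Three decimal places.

Required noncentrality: δ = z_{0.025} + z_{0.10} = 1.960 + 1.282 = 3.242.
(The second rejection-region term Φ(−δ − z_{α/2}) is negligible and dropped.)
δ = d·√n ⇒ d = δ/√n = 3.242/√24 = 0.6617.

d ≈ 0.662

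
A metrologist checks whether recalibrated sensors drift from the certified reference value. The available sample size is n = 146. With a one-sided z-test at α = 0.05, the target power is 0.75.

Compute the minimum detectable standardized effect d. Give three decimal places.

d ≈ 0.192

Need Φ(δ − 1.645) = 0.75, so δ = 1.645 + 0.674 = 2.319.
δ = d·√n ⇒ d = δ/√n = 2.319/√146 = 0.1920.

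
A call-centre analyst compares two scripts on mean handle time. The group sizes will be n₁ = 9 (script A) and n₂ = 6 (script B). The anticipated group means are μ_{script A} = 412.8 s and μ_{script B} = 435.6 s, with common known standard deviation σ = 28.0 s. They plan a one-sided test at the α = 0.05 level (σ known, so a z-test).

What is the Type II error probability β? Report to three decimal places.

Standardized effect: d = |μ_{script A} − μ_{script B}| / σ = |412.8 − 435.6| / 28.0 = 0.8143
Noncentrality parameter: δ = d / √(1/n₁ + 1/n₂) = 0.8143 / √(1/9 + 1/6) = 1.5450
One-sided α = 0.05 → critical value z_{0.05} = 1.645.
Power = P(Z > 1.645 − δ) = Φ(-0.100) = 0.4602.
Type II error: β = 1 − power = 1 − 0.4602 = 0.5398.

β ≈ 0.540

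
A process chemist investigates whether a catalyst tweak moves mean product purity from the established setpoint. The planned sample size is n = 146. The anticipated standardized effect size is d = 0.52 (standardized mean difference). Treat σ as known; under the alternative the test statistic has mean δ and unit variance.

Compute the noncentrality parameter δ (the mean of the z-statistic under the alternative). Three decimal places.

δ = d·√n = 0.52 × √146 = 6.2832

δ ≈ 6.283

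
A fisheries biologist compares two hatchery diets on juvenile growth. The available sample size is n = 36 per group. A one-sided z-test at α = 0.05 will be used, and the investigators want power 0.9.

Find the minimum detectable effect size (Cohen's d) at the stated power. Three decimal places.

d ≈ 0.690

Required noncentrality: δ = z_{0.05} + z_{0.10} = 1.645 + 1.282 = 2.926.
δ = d·√(n/2) ⇒ d = δ/√(n/2) = 2.926/√(36/2) = 0.6898.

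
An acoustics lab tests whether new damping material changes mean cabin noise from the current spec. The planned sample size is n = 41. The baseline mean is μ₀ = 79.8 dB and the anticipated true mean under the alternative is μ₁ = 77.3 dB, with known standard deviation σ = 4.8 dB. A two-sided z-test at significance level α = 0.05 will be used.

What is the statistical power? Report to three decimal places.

Standardized effect: d = |μ₁ − μ₀| / σ = |77.3 − 79.8| / 4.8 = 0.5208
Noncentrality parameter: δ = d·√n = 0.5208 × √41 = 3.3350
Critical value for a two-sided test at α = 0.05: z_{α/2} = 1.960.
Power = Φ(δ − 1.960) + Φ(−δ − 1.960) = Φ(1.375) + Φ(-5.295) = 0.9154 + 0.0000 = 0.9154.

Power ≈ 0.915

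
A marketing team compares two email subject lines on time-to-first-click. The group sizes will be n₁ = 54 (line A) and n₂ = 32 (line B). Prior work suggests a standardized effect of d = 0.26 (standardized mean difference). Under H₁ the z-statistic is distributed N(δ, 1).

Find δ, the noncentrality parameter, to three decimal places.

δ = d / √(1/n₁ + 1/n₂) = 0.26 / √(1/54 + 1/32) = 1.1655

δ ≈ 1.165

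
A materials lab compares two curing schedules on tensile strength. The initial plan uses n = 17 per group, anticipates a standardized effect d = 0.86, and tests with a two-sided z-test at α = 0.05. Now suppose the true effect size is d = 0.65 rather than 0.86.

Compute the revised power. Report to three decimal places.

With d = 0.65: δ = d·√(n/2) = 0.65 × √(17/2) = 1.8951. Critical value z_{0.025} = 1.960.
Revised power = Φ(δ − 1.960) + Φ(−δ − 1.960) = Φ(-0.065) + Φ(-3.855) = 0.4741 + 0.0001 = 0.4742.

Power ≈ 0.474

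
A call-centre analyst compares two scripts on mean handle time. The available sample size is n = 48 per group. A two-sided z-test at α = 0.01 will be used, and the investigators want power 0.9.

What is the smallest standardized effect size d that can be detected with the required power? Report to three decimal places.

Required noncentrality: δ = z_{0.005} + z_{0.10} = 2.576 + 1.282 = 3.857.
(The second rejection-region term Φ(−δ − z_{α/2}) is negligible and dropped.)
δ = d·√(n/2) ⇒ d = δ/√(n/2) = 3.857/√(48/2) = 0.7874.

d ≈ 0.787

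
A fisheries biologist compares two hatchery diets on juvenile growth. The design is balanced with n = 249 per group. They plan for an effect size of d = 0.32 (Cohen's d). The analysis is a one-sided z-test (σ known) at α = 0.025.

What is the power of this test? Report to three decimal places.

Noncentrality parameter: λ = d·√(n/2) = 0.32 × √(249/2) = 3.5705
Critical value for a one-sided test at α = 0.025: z_α = 1.960.
Power = Φ(λ − 1.960) = Φ(1.611) = 0.9464.

Power ≈ 0.946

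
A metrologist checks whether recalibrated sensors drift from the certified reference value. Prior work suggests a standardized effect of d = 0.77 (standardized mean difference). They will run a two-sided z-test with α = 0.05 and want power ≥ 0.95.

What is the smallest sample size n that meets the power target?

Set Φ(δ − 1.960) = 0.95; then δ − 1.960 = Φ⁻¹(0.95) = 1.645, giving δ = 3.605.
(For δ > 0 the lower-tail rejection region contributes negligibly to power, so the one-term inversion is standard.)
δ = d·√n ⇒ n = (δ/d)² = (3.605 / 0.77)² = 21.92.
Rounding up, n = 22.

n = 22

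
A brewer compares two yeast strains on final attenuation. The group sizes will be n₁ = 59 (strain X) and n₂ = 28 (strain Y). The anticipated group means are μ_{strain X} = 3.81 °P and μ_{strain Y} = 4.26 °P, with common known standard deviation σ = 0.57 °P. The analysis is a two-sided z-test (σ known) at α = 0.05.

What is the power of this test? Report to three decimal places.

Standardized effect: d = |μ_{strain X} − μ_{strain Y}| / σ = |3.81 − 4.26| / 0.57 = 0.7895
Noncentrality parameter: δ = d / √(1/n₁ + 1/n₂) = 0.7895 / √(1/59 + 1/28) = 3.4402
Two-sided α = 0.05 → critical value z_{0.025} = 1.960.
Power = Φ(δ − 1.960) + Φ(−δ − 1.960) = Φ(1.480) + Φ(-5.400) = 0.9306 + 0.0000 = 0.9306.

Power ≈ 0.931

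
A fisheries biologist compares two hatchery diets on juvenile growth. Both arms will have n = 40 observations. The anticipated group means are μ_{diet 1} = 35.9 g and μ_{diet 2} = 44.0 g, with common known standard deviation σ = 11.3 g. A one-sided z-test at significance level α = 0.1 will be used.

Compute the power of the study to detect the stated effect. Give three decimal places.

Power ≈ 0.973

Standardized effect: d = |μ_{diet 1} − μ_{diet 2}| / σ = |35.9 − 44.0| / 11.3 = 0.7168
Noncentrality parameter: δ = d·√(n/2) = 0.7168 × √(40/2) = 3.2057
One-sided α = 0.1 → critical value z_{0.1} = 1.282.
Power = Φ(δ − 1.282) = Φ(1.924) = 0.9728.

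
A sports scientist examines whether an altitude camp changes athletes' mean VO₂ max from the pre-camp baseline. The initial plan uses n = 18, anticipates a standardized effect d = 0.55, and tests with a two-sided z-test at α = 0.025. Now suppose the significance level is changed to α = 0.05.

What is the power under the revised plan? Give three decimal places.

δ = d·√n = 0.55 × √18 = 2.3335 (unchanged). New critical value: z_{0.025} = 1.960.
Revised power = Φ(δ − 1.960) + Φ(−δ − 1.960) = Φ(0.373) + Φ(-4.293) = 0.6456 + 0.0000 = 0.6456.

Power ≈ 0.646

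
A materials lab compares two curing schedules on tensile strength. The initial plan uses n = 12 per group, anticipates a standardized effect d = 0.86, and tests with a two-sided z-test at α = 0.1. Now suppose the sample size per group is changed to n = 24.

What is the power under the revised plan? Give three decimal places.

Power ≈ 0.909

With n = 24 per group: δ = d·√(n/2) = 0.86 × √(24/2) = 2.9791. Critical value z_{0.05} = 1.645.
Revised power = Φ(δ − 1.645) + Φ(−δ − 1.645) = Φ(1.334) + Φ(-4.624) = 0.9089 + 0.0000 = 0.9089.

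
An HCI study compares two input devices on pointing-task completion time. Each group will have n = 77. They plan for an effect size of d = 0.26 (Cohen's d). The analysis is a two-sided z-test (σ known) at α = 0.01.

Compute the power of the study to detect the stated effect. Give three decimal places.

Power ≈ 0.168

Noncentrality parameter: δ = d·√(n/2) = 0.26 × √(77/2) = 1.6133
Critical value for a two-sided test at α = 0.01: z_{α/2} = 2.576.
Power = Φ(δ − 2.576) + Φ(−δ − 2.576) = Φ(-0.963) + Φ(-4.189) = 0.1679 + 0.0000 = 0.1679.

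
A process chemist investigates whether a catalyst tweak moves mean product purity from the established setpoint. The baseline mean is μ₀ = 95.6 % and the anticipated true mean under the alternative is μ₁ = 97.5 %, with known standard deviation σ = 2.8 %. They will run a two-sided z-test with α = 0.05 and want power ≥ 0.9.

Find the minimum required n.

n = 23

Standardized effect: d = |μ₁ − μ₀| / σ = |97.5 − 95.6| / 2.8 = 0.6786
For power 0.9 need Φ(δ − z_{0.025}) = 0.9, so δ = z_{0.025} + z_{0.10} = 1.960 + 1.282 = 3.242.
(The Φ(−δ − z_{α/2}) term is vanishingly small for δ > 0 and is dropped in the standard sample-size formula.)
δ = d·√n ⇒ n = (δ/d)² = (3.242 / 0.6786)² = 22.82.
Rounding up, n = 23.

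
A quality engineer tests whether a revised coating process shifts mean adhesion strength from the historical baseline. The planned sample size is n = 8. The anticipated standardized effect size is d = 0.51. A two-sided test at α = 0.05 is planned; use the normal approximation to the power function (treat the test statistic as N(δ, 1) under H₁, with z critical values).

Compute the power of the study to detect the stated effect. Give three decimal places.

Noncentrality parameter: λ = d·√n = 0.51 × √8 = 1.4425
Two-sided α = 0.05 → critical value z_{0.025} = 1.960.
Power = Φ(λ − 1.960) + Φ(−λ − 1.960) = Φ(-0.517) + Φ(-3.402) = 0.3024 + 0.0003 = 0.3027.

Power ≈ 0.303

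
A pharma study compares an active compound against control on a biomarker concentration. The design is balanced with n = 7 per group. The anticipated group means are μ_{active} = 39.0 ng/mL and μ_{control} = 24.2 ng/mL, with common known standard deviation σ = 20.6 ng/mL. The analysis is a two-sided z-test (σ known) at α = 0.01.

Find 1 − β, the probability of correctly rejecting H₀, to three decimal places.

Standardized effect: d = |μ_{active} − μ_{control}| / σ = |39.0 − 24.2| / 20.6 = 0.7184
Noncentrality parameter: δ = d·√(n/2) = 0.7184 × √(7/2) = 1.3441
Critical value for a two-sided test at α = 0.01: z_{α/2} = 2.576.
Power = Φ(δ − 2.576) + Φ(−δ − 2.576) = Φ(-1.232) + Φ(-3.920) = 0.1090 + 0.0000 = 0.1091.

Power ≈ 0.109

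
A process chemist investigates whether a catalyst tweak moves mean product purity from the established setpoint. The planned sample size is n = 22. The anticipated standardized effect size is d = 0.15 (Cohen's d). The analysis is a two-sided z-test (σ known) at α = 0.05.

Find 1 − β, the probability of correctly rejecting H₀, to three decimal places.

Noncentrality parameter: δ = d·√n = 0.15 × √22 = 0.7036
Two-sided α = 0.05 → critical value z_{0.025} = 1.960.
Power = Φ(δ − 1.960) + Φ(−δ − 1.960) = Φ(-1.256) + Φ(-2.664) = 0.1045 + 0.0039 = 0.1084.

Power ≈ 0.108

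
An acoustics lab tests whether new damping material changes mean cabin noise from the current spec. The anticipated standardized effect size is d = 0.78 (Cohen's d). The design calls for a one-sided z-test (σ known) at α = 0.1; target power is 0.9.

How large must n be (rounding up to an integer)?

For power 0.9 need Φ(δ − z_{0.1}) = 0.9, so δ = z_{0.1} + z_{0.10} = 1.282 + 1.282 = 2.563.
δ = d·√n ⇒ n = (δ/d)² = (2.563 / 0.78)² = 10.80.
Rounding up, n = 11.

n = 11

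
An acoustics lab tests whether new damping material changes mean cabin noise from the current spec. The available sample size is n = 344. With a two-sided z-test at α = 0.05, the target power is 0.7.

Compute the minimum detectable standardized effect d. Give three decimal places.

Need Φ(δ − 1.960) = 0.7, so δ = 1.960 + 0.524 = 2.484.
(The second rejection-region term Φ(−δ − z_{α/2}) is negligible and dropped.)
δ = d·√n ⇒ d = δ/√n = 2.484/√344 = 0.1339.

d ≈ 0.134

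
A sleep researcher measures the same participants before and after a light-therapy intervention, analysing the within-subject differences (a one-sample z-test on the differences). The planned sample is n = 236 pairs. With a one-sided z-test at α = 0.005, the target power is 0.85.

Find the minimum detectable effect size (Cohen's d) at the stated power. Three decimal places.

Required noncentrality: δ = z_{0.005} + z_{0.15} = 2.576 + 1.036 = 3.612.
δ = d·√n ⇒ d = δ/√n = 3.612/√236 = 0.2351.

d ≈ 0.235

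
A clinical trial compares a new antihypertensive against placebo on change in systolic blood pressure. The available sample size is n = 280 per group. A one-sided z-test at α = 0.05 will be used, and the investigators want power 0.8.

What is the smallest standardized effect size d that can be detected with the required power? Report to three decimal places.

d ≈ 0.210

Need Φ(δ − 1.645) = 0.8, so δ = 1.645 + 0.842 = 2.486.
δ = d·√(n/2) ⇒ d = δ/√(n/2) = 2.486/√(280/2) = 0.2101.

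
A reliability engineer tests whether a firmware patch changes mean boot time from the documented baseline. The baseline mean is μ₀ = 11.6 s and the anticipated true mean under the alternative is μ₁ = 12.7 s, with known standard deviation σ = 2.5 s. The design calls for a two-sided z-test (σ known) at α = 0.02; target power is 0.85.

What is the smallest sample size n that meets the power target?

n = 59

Standardized effect: d = |μ₁ − μ₀| / σ = |12.7 − 11.6| / 2.5 = 0.4400
Set Φ(δ − 2.326) = 0.85; then δ − 2.326 = Φ⁻¹(0.85) = 1.036, giving δ = 3.363.
(Ignoring the negligible lower-tail rejection probability gives the usual closed-form inversion.)
δ = d·√n ⇒ n = (δ/d)² = (3.363 / 0.4400)² = 58.41.
Round up to the next whole unit.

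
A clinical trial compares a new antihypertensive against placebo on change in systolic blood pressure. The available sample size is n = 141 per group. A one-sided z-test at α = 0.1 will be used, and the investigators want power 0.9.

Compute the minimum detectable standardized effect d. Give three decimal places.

Required noncentrality: δ = z_{0.1} + z_{0.10} = 1.282 + 1.282 = 2.563.
δ = d·√(n/2) ⇒ d = δ/√(n/2) = 2.563/√(141/2) = 0.3053.

d ≈ 0.305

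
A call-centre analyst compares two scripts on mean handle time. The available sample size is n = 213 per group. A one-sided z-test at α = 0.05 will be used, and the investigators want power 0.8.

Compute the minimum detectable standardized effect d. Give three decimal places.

d ≈ 0.241

Need Φ(δ − 1.645) = 0.8, so δ = 1.645 + 0.842 = 2.486.
δ = d·√(n/2) ⇒ d = δ/√(n/2) = 2.486/√(213/2) = 0.2409.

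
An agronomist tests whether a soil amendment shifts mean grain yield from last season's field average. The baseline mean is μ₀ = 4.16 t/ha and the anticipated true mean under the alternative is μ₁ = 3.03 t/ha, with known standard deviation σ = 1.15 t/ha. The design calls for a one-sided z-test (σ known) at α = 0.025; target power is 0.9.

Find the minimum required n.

Standardized effect: d = |μ₁ − μ₀| / σ = |3.03 − 4.16| / 1.15 = 0.9826
Set Φ(δ − 1.960) = 0.9; then δ − 1.960 = Φ⁻¹(0.9) = 1.282, giving δ = 3.242.
δ = d·√n ⇒ n = (δ/d)² = (3.242 / 0.9826)² = 10.88.
Rounding up, n = 11.

n = 11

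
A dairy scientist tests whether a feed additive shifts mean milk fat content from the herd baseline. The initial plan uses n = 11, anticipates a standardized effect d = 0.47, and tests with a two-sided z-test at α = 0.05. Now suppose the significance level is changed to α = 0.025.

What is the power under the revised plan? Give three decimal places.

δ = d·√n = 0.47 × √11 = 1.5588 (unchanged). New critical value: z_{0.0125} = 2.241.
Revised power = Φ(δ − 2.241) + Φ(−δ − 2.241) = Φ(-0.683) + Φ(-3.800) = 0.2474 + 0.0001 = 0.2475.

Power ≈ 0.248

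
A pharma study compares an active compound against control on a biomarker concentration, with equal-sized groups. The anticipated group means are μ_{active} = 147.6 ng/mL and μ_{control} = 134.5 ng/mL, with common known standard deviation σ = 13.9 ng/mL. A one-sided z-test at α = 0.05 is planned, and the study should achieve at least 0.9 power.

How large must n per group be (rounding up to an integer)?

n = 20 per group

Standardized effect: d = |μ_{active} − μ_{control}| / σ = |147.6 − 134.5| / 13.9 = 0.9424
For power 0.9 need Φ(δ − z_{0.05}) = 0.9, so δ = z_{0.05} + z_{0.10} = 1.645 + 1.282 = 2.926.
δ = d·√(n/2) ⇒ n = 2(δ/d)² = 2 × (2.926 / 0.9424)² = 19.28.
Round up to the next whole unit.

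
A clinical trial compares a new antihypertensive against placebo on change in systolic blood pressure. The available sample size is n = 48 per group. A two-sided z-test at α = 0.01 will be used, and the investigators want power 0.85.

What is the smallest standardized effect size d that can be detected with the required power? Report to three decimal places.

d ≈ 0.737

Need Φ(δ − 2.576) = 0.85, so δ = 2.576 + 1.036 = 3.612.
(The second rejection-region term Φ(−δ − z_{α/2}) is negligible and dropped.)
δ = d·√(n/2) ⇒ d = δ/√(n/2) = 3.612/√(48/2) = 0.7374.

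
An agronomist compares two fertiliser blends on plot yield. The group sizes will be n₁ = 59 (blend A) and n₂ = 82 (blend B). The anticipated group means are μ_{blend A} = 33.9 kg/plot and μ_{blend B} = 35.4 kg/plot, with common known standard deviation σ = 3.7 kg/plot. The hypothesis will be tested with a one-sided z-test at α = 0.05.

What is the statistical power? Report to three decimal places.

Standardized effect: d = |μ_{blend A} − μ_{blend B}| / σ = |33.9 − 35.4| / 3.7 = 0.4054
Noncentrality parameter: δ = d / √(1/n₁ + 1/n₂) = 0.4054 / √(1/59 + 1/82) = 2.3747
One-sided α = 0.05 → critical value z_{0.05} = 1.645.
Power = Φ(δ − 1.645) = Φ(0.730) = 0.7673.

Power ≈ 0.767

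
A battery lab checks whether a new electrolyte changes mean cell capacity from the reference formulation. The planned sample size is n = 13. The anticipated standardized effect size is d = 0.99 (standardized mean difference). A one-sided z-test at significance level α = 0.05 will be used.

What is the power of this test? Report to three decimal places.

Power ≈ 0.973

Noncentrality parameter: δ = d·√n = 0.99 × √13 = 3.5695
Critical value for a one-sided test at α = 0.05: z_α = 1.645.
Power = Φ(δ − 1.645) = Φ(1.925) = 0.9729.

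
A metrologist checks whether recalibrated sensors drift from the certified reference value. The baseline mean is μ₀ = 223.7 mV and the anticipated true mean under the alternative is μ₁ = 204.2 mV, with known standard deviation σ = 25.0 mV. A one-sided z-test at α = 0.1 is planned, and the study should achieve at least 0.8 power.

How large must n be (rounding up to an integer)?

Standardized effect: d = |μ₁ − μ₀| / σ = |204.2 − 223.7| / 25.0 = 0.7800
Set Φ(δ − 1.282) = 0.8; then δ − 1.282 = Φ⁻¹(0.8) = 0.842, giving δ = 2.123.
δ = d·√n ⇒ n = (δ/d)² = (2.123 / 0.7800)² = 7.41.
Rounding up, n = 8.

n = 8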